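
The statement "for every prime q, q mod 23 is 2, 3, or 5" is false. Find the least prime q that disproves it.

A counterexample is any prime q such that the claim fails; we check each in order.
q = 2: 2 mod 23 = 2.
q = 3: 3 mod 23 = 3.
q = 5: 5 mod 23 = 5.
q = 7: 7 mod 23 = 7 — not in {2, 3, 5}.
So q = 7 is the smallest counterexample.

q = 7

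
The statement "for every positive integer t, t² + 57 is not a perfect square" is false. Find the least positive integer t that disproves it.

A counterexample is any positive integer t such that t² + 57 is a perfect square; we check each in order.
t = 1: 1² + 57 = 58, not a perfect square.
t = 2: 2² + 57 = 61, not a perfect square.
t = 3: 3² + 57 = 66, not a perfect square.
t = 4: 4² + 57 = 73, not a perfect square.
t = 5: 5² + 57 = 82, not a perfect square.
t = 6: 6² + 57 = 93, not a perfect square.
t = 7: 7² + 57 = 106, not a perfect square.
t = 8: 8² + 57 = 121 = 11², a perfect square.
So t = 8 is the smallest counterexample.

t = 8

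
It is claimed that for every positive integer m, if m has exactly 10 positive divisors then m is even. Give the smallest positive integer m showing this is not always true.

For m = 48, 80, 112, 162, 176, 208, 272, 304, 368 the conclusion holds.
m = 405: divisors of 405: 10 divisors; 405 is odd.
So m = 405 is the smallest counterexample.

m = 405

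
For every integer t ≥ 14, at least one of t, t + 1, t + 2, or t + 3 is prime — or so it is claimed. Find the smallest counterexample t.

For t = 14, 15, 16, 17, 18, 19, 20, 21, 22, 23 the conclusion holds.
t = 24: 24 = 2 × 12; 25 = 5 × 5; 26 = 2 × 13; 27 = 3 × 9 — all composite.
So t = 24 is the smallest counterexample.

t = 24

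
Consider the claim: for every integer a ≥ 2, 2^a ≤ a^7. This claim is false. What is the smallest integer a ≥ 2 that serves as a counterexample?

a = 37

For a = 2, 3, 4, 5, …, 34, 35, 36 the conclusion holds.
a = 37: 2^a = 137438953472 and a^7 = 94931877133, so 137438953472 > 94931877133.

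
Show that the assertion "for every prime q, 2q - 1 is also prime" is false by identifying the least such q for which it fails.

We need the least prime q for which 2q - 1 is not prime.
q = 2: 2q - 1 = 3, prime.
q = 3: 2q - 1 = 5, prime.
q = 5: 2q - 1 = 9 = 3 × 3, not prime.
Hence q = 5 is a counterexample.

q = 5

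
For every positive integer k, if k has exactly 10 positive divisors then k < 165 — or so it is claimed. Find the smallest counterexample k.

k = 176

The first 4 eligible values, up to k = 162, all satisfy the conclusion.
k = 176: τ(176) = 10; 176 ≥ 165.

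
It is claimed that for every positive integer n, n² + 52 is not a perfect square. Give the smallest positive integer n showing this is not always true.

We need the least positive integer n for which n² + 52 is a perfect square.
The first 11 eligible values, up to n = 11, all satisfy the conclusion.
n = 12: 12² + 52 = 196 = 14², a perfect square.

n = 12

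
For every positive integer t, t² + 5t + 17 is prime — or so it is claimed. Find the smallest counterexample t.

We need the least positive integer t for which t² + 5t + 17 is not prime.
t = 1: t² + 5t + 17 = 23, prime.
t = 2: t² + 5t + 17 = 31, prime.
t = 3: t² + 5t + 17 = 41, prime.
t = 4: t² + 5t + 17 = 53, prime.
t = 5: t² + 5t + 17 = 67, prime.
t = 6: t² + 5t + 17 = 83, prime.
t = 7: t² + 5t + 17 = 101, prime.
t = 8: t² + 5t + 17 = 121 = 11 × 11, composite.
Hence t = 8 is a counterexample.

t = 8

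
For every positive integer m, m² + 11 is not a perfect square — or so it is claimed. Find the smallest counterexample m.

m = 5

We need the least positive integer m for which m² + 11 is a perfect square.
m = 1: 1² + 11 = 12, not a perfect square.
m = 2: 2² + 11 = 15, not a perfect square.
m = 3: 3² + 11 = 20, not a perfect square.
m = 4: 4² + 11 = 27, not a perfect square.
m = 5: 5² + 11 = 36 = 6², a perfect square.
Hence m = 5 is a counterexample.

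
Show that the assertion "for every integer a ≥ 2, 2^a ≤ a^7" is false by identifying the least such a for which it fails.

a = 37

We need the least integer a ≥ 2 for which 2^a > a^7.
The first 35 eligible values, up to a = 36, all satisfy the conclusion.
a = 37: 2^a = 137438953472 and a^7 = 94931877133, so 137438953472 > 94931877133.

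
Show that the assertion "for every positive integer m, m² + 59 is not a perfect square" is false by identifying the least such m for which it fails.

m = 29

A counterexample is any positive integer m such that m² + 59 is a perfect square; we check each in order.
The first 28 eligible values, up to m = 28, all satisfy the conclusion.
m = 29: 29² + 59 = 900 = 30², a perfect square.
Hence m = 29 is a counterexample.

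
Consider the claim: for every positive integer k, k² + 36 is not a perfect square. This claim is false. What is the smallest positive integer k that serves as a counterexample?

k = 8

k = 1: 1² + 36 = 37, not a perfect square.
k = 2: 2² + 36 = 40, not a perfect square.
k = 3: 3² + 36 = 45, not a perfect square.
k = 4: 4² + 36 = 52, not a perfect square.
k = 5: 5² + 36 = 61, not a perfect square.
k = 6: 6² + 36 = 72, not a perfect square.
k = 7: 7² + 36 = 85, not a perfect square.
k = 8: 8² + 36 = 100 = 10², a perfect square.
So k = 8 is the smallest counterexample.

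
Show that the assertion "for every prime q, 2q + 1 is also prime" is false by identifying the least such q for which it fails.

Check each prime q in order until 2q + 1 is not prime.
For q = 2, 3, 5 the conclusion holds.
q = 7: 2q + 1 = 15 = 3 × 5, not prime.
So q = 7 is the smallest counterexample.

q = 7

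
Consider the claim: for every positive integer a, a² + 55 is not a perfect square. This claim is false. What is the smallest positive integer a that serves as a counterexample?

Check each positive integer a in order until a² + 55 is a perfect square.
a = 1: 1² + 55 = 56, not a perfect square.
a = 2: 2² + 55 = 59, not a perfect square.
a = 3: 3² + 55 = 64 = 8², a perfect square.
So a = 3 is the smallest counterexample.

a = 3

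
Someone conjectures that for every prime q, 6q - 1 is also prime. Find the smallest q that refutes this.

q = 11

q = 2: 6q - 1 = 11, prime.
q = 3: 6q - 1 = 17, prime.
q = 5: 6q - 1 = 29, prime.
q = 7: 6q - 1 = 41, prime.
q = 11: 6q - 1 = 65 = 5 × 13, not prime.
Hence q = 11 is a counterexample.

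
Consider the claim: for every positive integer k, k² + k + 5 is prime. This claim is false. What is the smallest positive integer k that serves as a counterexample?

We need the least positive integer k for which k² + k + 5 is not prime.
k = 1: k² + k + 5 = 7, prime.
k = 2: k² + k + 5 = 11, prime.
k = 3: k² + k + 5 = 17, prime.
k = 4: k² + k + 5 = 25 = 5 × 5, composite.
Thus k = 4 disproves the claim, and no smaller k works.

k = 4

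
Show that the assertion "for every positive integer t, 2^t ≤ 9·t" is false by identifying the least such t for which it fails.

t = 6

t = 1: 2^t = 2 and 9·t = 9, so 2 ≤ 9.
t = 2: 2^t = 4 and 9·t = 18, so 4 ≤ 18.
t = 3: 2^t = 8 and 9·t = 27, so 8 ≤ 27.
t = 4: 2^t = 16 and 9·t = 36, so 16 ≤ 36.
t = 5: 2^t = 32 and 9·t = 45, so 32 ≤ 45.
t = 6: 2^t = 64 and 9·t = 54, so 64 > 54.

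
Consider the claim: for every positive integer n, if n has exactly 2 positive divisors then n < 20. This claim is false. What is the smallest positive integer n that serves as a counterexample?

We need the least positive integer n for which n has exactly 2 positive divisors but the claim fails.
n = 2: τ(2) = 2; 2 < 20.
n = 3: τ(3) = 2; 3 < 20.
n = 5: τ(5) = 2; 5 < 20.
n = 7: τ(7) = 2; 7 < 20.
n = 11: τ(11) = 2; 11 < 20.
n = 13: τ(13) = 2; 13 < 20.
n = 17: τ(17) = 2; 17 < 20.
n = 19: τ(19) = 2; 19 < 20.
n = 23: τ(23) = 2; 23 ≥ 20.
So n = 23 is the smallest counterexample.

n = 23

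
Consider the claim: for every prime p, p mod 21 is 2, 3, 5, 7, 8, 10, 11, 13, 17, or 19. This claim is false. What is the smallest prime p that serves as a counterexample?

For p = 2, 3, 5, 7, …, 23, 29, 31 the conclusion holds.
p = 37: 37 mod 21 = 16 — not in {2, 3, 5, 7, 8, 10, 11, 13, 17, 19}.
Hence p = 37 is a counterexample.

p = 37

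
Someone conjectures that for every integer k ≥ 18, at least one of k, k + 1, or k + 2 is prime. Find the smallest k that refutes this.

k = 20

k = 18: 19 is prime.
k = 19: 19 is prime.
k = 20: 20 = 2 × 10; 21 = 3 × 7; 22 = 2 × 11 — all composite.
Thus k = 20 disproves the claim, and no smaller k works.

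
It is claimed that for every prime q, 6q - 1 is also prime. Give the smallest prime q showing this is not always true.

A counterexample is any prime q such that 6q - 1 is not prime; we check each in order.
For q = 2, 3, 5, 7 the conclusion holds.
q = 11: 6q - 1 = 65 = 5 × 13, not prime.
So q = 11 is the smallest counterexample.

q = 11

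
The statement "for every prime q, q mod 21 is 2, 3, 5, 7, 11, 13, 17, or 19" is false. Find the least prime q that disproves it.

The first 9 eligible values, up to q = 23, all satisfy the conclusion.
q = 29: 29 mod 21 = 8 — not in {2, 3, 5, 7, 11, 13, 17, 19}.

q = 29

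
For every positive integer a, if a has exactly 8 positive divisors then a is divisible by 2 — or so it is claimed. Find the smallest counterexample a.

We need the least positive integer a for which a has exactly 8 positive divisors but a is not divisible by 2.
For a = 24, 30, 40, 42, …, 88, 102, 104 the conclusion holds.
a = 105: τ(105) = 8; 105 mod 2 = 1.

a = 105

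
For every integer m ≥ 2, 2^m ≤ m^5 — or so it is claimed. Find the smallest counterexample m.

The first 21 eligible values, up to m = 22, all satisfy the conclusion.
m = 23: 2^m = 8388608 and m^5 = 6436343, so 8388608 > 6436343.

m = 23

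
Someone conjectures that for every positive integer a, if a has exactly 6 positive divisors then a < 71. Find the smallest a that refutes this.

a = 75

For a = 12, 18, 20, 28, …, 52, 63, 68 the conclusion holds.
a = 75: τ(75) = 6; 75 ≥ 71.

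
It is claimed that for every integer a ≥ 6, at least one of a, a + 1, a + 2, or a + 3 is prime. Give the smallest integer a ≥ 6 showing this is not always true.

Check each integer a ≥ 6 in order until a, a + 1, a + 2, a + 3 are all composite.
The first 18 eligible values, up to a = 23, all satisfy the conclusion.
a = 24: 24 = 2 × 12; 25 = 5 × 5; 26 = 2 × 13; 27 = 3 × 9 — all composite.
Hence a = 24 is a counterexample.

a = 24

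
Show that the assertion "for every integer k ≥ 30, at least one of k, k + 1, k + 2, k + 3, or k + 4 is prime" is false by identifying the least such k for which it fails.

Check each integer k ≥ 30 in order until k, k + 1, k + 2, k + 3, k + 4 are all composite.
For k = 30, 31 the conclusion holds.
k = 32: 32 = 2 × 16; 33 = 3 × 11; 34 = 2 × 17; 35 = 5 × 7; 36 = 2 × 18 — all composite.

k = 32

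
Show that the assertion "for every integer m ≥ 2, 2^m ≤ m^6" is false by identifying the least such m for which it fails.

We need the least integer m ≥ 2 for which 2^m > m^6.
The first 28 eligible values, up to m = 29, all satisfy the conclusion.
m = 30: 2^m = 1073741824 and m^6 = 729000000, so 1073741824 > 729000000.
Hence m = 30 is a counterexample.

m = 30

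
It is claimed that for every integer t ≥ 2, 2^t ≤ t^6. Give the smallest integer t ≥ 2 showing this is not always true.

Check each integer t ≥ 2 in order until 2^t > t^6.
The first 28 eligible values, up to t = 29, all satisfy the conclusion.
t = 30: 2^t = 1073741824 and t^6 = 729000000, so 1073741824 > 729000000.
So t = 30 is the smallest counterexample.

t = 30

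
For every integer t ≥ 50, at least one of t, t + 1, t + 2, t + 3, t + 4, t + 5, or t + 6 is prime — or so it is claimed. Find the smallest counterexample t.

Check each integer t ≥ 50 in order until t, t + 1, t + 2, t + 3, t + 4, t + 5, t + 6 are all composite.
For t = 50, 51, 52, 53, …, 87, 88, 89 the conclusion holds.
t = 90: 90 = 2 × 45; 91 = 7 × 13; 92 = 2 × 46; 93 = 3 × 31; 94 = 2 × 47; 95 = 5 × 19; 96 = 2 × 48 — all composite.
Hence t = 90 is a counterexample.

t = 90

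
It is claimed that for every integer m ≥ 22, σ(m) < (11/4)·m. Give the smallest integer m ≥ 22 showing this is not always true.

For m = 22, 23, 24, 25, …, 57, 58, 59 the conclusion holds.
m = 60: σ(60) = 168; 168 ≥ 165.

m = 60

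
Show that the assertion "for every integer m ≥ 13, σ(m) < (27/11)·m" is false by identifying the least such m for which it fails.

m = 24

Check each integer m ≥ 13 in order until the claim fails.
The first 11 eligible values, up to m = 23, all satisfy the conclusion.
m = 24: σ(24) = 60; 60 ≥ 648/11.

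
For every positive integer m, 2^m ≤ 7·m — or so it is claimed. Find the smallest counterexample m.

We need the least positive integer m for which 2^m > 7·m.
For m = 1, 2, 3, 4, 5 the conclusion holds.
m = 6: 2^m = 64 and 7·m = 42, so 64 > 42.
So m = 6 is the smallest counterexample.

m = 6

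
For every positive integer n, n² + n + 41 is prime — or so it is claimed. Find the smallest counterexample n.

We need the least positive integer n for which n² + n + 41 is not prime.
The first 39 eligible values, up to n = 39, all satisfy the conclusion.
n = 40: n² + n + 41 = 1681 = 41 × 41, composite.

n = 40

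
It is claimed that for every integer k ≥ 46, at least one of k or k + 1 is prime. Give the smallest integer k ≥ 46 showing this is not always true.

k = 48

A counterexample is any integer k ≥ 46 such that k, k + 1 are both composite; we check each in order.
k = 46: 47 is prime.
k = 47: 47 is prime.
k = 48: 48 = 2 × 24; 49 = 7 × 7 — both composite.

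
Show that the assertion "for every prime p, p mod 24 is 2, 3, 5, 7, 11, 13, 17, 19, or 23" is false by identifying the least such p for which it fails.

p = 73

For p = 2, 3, 5, 7, …, 61, 67, 71 the conclusion holds.
p = 73: 73 mod 24 = 1 — not in {2, 3, 5, 7, 11, 13, 17, 19, 23}.
Thus p = 73 disproves the claim, and no smaller p works.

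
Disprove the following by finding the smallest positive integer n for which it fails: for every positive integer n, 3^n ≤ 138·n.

Check each positive integer n in order until 3^n > 138·n.
The first 6 eligible values, up to n = 6, all satisfy the conclusion.
n = 7: 3^n = 2187 and 138·n = 966, so 2187 > 966.
So n = 7 is the smallest counterexample.

n = 7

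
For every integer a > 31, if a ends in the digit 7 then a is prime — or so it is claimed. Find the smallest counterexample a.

a = 57

a = 37: 37 ends in 7 and is prime.
a = 47: 47 ends in 7 and is prime.
a = 57: 57 ends in 7; 57 = 3 × 19, composite.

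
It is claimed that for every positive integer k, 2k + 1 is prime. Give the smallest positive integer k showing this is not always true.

We need the least positive integer k for which 2k + 1 is not prime.
k = 1: 2k + 1 = 3, prime.
k = 2: 2k + 1 = 5, prime.
k = 3: 2k + 1 = 7, prime.
k = 4: 2k + 1 = 9 = 3 × 3, composite.
Hence k = 4 is a counterexample.

k = 4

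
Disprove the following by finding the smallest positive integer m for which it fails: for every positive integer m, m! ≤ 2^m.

Check each positive integer m in order until m! > 2^m.
For m = 1, 2, 3 the conclusion holds.
m = 4: m! = 24 and 2^m = 16, so 24 > 16.
Thus m = 4 disproves the claim, and no smaller m works.

m = 4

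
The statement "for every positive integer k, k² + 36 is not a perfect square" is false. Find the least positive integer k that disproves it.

We need the least positive integer k for which k² + 36 is a perfect square.
k = 1: 1² + 36 = 37, not a perfect square.
k = 2: 2² + 36 = 40, not a perfect square.
k = 3: 3² + 36 = 45, not a perfect square.
k = 4: 4² + 36 = 52, not a perfect square.
k = 5: 5² + 36 = 61, not a perfect square.
k = 6: 6² + 36 = 72, not a perfect square.
k = 7: 7² + 36 = 85, not a perfect square.
k = 8: 8² + 36 = 100 = 10², a perfect square.
Hence k = 8 is a counterexample.

k = 8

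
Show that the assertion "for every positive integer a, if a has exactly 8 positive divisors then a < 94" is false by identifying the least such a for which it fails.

A counterexample is any positive integer a such that a has exactly 8 positive divisors but the claim fails; we check each in order.
For a = 24, 30, 40, 42, 54, 56, 66, 70, 78, 88 the conclusion holds.
a = 102: τ(102) = 8; 102 ≥ 94.
Hence a = 102 is a counterexample.

a = 102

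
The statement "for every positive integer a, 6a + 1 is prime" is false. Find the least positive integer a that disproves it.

a = 4

A counterexample is any positive integer a such that 6a + 1 is not prime; we check each in order.
For a = 1, 2, 3 the conclusion holds.
a = 4: 6a + 1 = 25 = 5 × 5, composite.
So a = 4 is the smallest counterexample.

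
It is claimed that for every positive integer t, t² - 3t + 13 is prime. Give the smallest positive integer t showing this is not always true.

t = 12

A counterexample is any positive integer t such that t² - 3t + 13 is not prime; we check each in order.
For t = 1, 2, 3, 4, …, 9, 10, 11 the conclusion holds.
t = 12: t² - 3t + 13 = 121 = 11 × 11, composite.
So t = 12 is the smallest counterexample.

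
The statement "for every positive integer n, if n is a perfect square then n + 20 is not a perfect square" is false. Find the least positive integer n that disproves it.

n = 16

A counterexample is any positive integer n such that n is a perfect square but n + 20 is a perfect square; we check each in order.
For n = 1, 4, 9 the conclusion holds.
n = 16: 16 = 4² and 16 + 20 = 36 = 6².
So n = 16 is the smallest counterexample.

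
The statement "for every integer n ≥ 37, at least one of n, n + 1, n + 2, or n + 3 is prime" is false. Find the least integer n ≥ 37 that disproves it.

n = 48

Check each integer n ≥ 37 in order until n, n + 1, n + 2, n + 3 are all composite.
For n = 37, 38, 39, 40, …, 45, 46, 47 the conclusion holds.
n = 48: 48 = 2 × 24; 49 = 7 × 7; 50 = 2 × 25; 51 = 3 × 17 — all composite.
Thus n = 48 disproves the claim, and no smaller n works.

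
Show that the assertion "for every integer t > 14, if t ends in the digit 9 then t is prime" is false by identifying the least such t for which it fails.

A counterexample is any integer t > 14 such that t ends in the digit 9 but t is not prime; we check each in order.
t = 19: 19 ends in 9 and is prime.
t = 29: 29 ends in 9 and is prime.
t = 39: 39 ends in 9; 39 = 3 × 13, composite.

t = 39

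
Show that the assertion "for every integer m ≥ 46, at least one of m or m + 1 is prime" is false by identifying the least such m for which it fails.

A counterexample is any integer m ≥ 46 such that m, m + 1 are both composite; we check each in order.
For m = 46, 47 the conclusion holds.
m = 48: 48 = 2 × 24; 49 = 7 × 7 — both composite.
Thus m = 48 disproves the claim, and no smaller m works.

m = 48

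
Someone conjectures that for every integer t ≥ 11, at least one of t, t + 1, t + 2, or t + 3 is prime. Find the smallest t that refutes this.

t = 24

A counterexample is any integer t ≥ 11 such that t, t + 1, t + 2, t + 3 are all composite; we check each in order.
For t = 11, 12, 13, 14, …, 21, 22, 23 the conclusion holds.
t = 24: 24 = 2 × 12; 25 = 5 × 5; 26 = 2 × 13; 27 = 3 × 9 — all composite.
Thus t = 24 disproves the claim, and no smaller t works.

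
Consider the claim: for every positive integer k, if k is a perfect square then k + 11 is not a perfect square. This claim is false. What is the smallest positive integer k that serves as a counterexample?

k = 25

The first 4 eligible values, up to k = 16, all satisfy the conclusion.
k = 25: 25 = 5² and 25 + 11 = 36 = 6².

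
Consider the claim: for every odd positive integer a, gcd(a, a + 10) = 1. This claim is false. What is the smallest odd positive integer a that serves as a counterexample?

a = 5

A counterexample is any odd positive integer a such that gcd(a, a + 10) > 1; we check each in order.
a = 1: gcd(1, 11) = 1.
a = 3: gcd(3, 13) = 1.
a = 5: gcd(5, 15) = 5.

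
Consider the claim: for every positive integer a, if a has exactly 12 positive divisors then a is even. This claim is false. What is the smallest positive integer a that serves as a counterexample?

a = 315

We need the least positive integer a for which a has exactly 12 positive divisors but a is odd.
For a = 60, 72, 84, 90, …, 294, 306, 308 the conclusion holds.
a = 315: divisors of 315: 12 divisors; 315 is odd.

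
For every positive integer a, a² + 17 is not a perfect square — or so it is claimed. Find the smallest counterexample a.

a = 8

For a = 1, 2, 3, 4, 5, 6, 7 the conclusion holds.
a = 8: 8² + 17 = 81 = 9², a perfect square.
So a = 8 is the smallest counterexample.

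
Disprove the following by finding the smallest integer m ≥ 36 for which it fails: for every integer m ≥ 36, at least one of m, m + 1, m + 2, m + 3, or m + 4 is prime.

For m = 36, 37, 38, 39, …, 45, 46, 47 the conclusion holds.
m = 48: 48 = 2 × 24; 49 = 7 × 7; 50 = 2 × 25; 51 = 3 × 17; 52 = 2 × 26 — all composite.

m = 48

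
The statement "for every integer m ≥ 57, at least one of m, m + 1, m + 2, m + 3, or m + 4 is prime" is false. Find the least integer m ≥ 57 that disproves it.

m = 62

m = 57: 59 is prime.
m = 58: 59 is prime.
m = 59: 59 is prime.
m = 60: 61 is prime.
m = 61: 61 is prime.
m = 62: 62 = 2 × 31; 63 = 3 × 21; 64 = 2 × 32; 65 = 5 × 13; 66 = 2 × 33 — all composite.
Thus m = 62 disproves the claim, and no smaller m works.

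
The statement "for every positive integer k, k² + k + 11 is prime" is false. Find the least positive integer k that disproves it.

k = 10

We need the least positive integer k for which k² + k + 11 is not prime.
The first 9 eligible values, up to k = 9, all satisfy the conclusion.
k = 10: k² + k + 11 = 121 = 11 × 11, composite.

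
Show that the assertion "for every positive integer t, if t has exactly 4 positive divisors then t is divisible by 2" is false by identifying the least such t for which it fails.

t = 15

We need the least positive integer t for which t has exactly 4 positive divisors but t is not divisible by 2.
For t = 6, 8, 10, 14 the conclusion holds.
t = 15: τ(15) = 4; 15 mod 2 = 1.
Thus t = 15 disproves the claim, and no smaller t works.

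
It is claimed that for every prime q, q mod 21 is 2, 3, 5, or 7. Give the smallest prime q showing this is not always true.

The first 4 eligible values, up to q = 7, all satisfy the conclusion.
q = 11: 11 mod 21 = 11 — not in {2, 3, 5, 7}.

q = 11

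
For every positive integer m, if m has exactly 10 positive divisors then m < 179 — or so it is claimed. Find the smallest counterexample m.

m = 208

Check each positive integer m in order until m has exactly 10 positive divisors but the claim fails.
The first 5 eligible values, up to m = 176, all satisfy the conclusion.
m = 208: τ(208) = 10; 208 ≥ 179.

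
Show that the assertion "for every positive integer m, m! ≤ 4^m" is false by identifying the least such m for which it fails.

m = 9

We need the least positive integer m for which m! > 4^m.
For m = 1, 2, 3, 4, 5, 6, 7, 8 the conclusion holds.
m = 9: m! = 362880 and 4^m = 262144, so 362880 > 262144.
Thus m = 9 disproves the claim, and no smaller m works.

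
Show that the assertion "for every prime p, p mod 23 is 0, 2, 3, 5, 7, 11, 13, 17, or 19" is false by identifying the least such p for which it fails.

We need the least prime p for which the claim fails.
For p = 2, 3, 5, 7, 11, 13, 17, 19, 23 the conclusion holds.
p = 29: 29 mod 23 = 6 — not in {0, 2, 3, 5, 7, 11, 13, 17, 19}.
So p = 29 is the smallest counterexample.

p = 29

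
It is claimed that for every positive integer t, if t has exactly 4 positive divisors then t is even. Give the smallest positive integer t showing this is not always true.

t = 15

A counterexample is any positive integer t such that t has exactly 4 positive divisors but t is odd; we check each in order.
The first 4 eligible values, up to t = 14, all satisfy the conclusion.
t = 15: divisors of 15: 1, 3, 5, 15; 15 is odd.
Thus t = 15 disproves the claim, and no smaller t works.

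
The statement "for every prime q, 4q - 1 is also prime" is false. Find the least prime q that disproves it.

We need the least prime q for which 4q - 1 is not prime.
For q = 2, 3, 5 the conclusion holds.
q = 7: 4q - 1 = 27 = 3 × 9, not prime.

q = 7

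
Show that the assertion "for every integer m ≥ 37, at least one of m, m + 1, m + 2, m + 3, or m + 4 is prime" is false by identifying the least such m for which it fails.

m = 48

A counterexample is any integer m ≥ 37 such that m, m + 1, m + 2, m + 3, m + 4 are all composite; we check each in order.
For m = 37, 38, 39, 40, …, 45, 46, 47 the conclusion holds.
m = 48: 48 = 2 × 24; 49 = 7 × 7; 50 = 2 × 25; 51 = 3 × 17; 52 = 2 × 26 — all composite.
So m = 48 is the smallest counterexample.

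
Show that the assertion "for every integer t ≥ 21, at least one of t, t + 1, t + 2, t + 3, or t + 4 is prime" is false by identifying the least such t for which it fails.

t = 24

We need the least integer t ≥ 21 for which t, t + 1, t + 2, t + 3, t + 4 are all composite.
For t = 21, 22, 23 the conclusion holds.
t = 24: 24 = 2 × 12; 25 = 5 × 5; 26 = 2 × 13; 27 = 3 × 9; 28 = 2 × 14 — all composite.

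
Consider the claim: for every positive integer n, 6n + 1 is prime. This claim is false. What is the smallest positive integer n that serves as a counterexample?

n = 4

We need the least positive integer n for which 6n + 1 is not prime.
For n = 1, 2, 3 the conclusion holds.
n = 4: 6n + 1 = 25 = 5 × 5, composite.
Hence n = 4 is a counterexample.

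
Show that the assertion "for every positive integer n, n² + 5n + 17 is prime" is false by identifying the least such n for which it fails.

We need the least positive integer n for which n² + 5n + 17 is not prime.
For n = 1, 2, 3, 4, 5, 6, 7 the conclusion holds.
n = 8: n² + 5n + 17 = 121 = 11 × 11, composite.

n = 8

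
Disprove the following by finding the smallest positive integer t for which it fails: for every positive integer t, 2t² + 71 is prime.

t = 5

The first 4 eligible values, up to t = 4, all satisfy the conclusion.
t = 5: 2t² + 71 = 121 = 11 × 11, composite.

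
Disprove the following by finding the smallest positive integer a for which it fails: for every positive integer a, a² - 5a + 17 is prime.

A counterexample is any positive integer a such that a² - 5a + 17 is not prime; we check each in order.
The first 12 eligible values, up to a = 12, all satisfy the conclusion.
a = 13: a² - 5a + 17 = 121 = 11 × 11, composite.
Thus a = 13 disproves the claim, and no smaller a works.

a = 13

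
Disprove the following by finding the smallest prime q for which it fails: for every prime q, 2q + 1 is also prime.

q = 7

A counterexample is any prime q such that 2q + 1 is not prime; we check each in order.
q = 2: 2q + 1 = 5, prime.
q = 3: 2q + 1 = 7, prime.
q = 5: 2q + 1 = 11, prime.
q = 7: 2q + 1 = 15 = 3 × 5, not prime.
Thus q = 7 disproves the claim, and no smaller q works.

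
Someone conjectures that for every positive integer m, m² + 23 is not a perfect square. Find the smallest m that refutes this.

m = 11

For m = 1, 2, 3, 4, 5, 6, 7, 8, 9, 10 the conclusion holds.
m = 11: 11² + 23 = 144 = 12², a perfect square.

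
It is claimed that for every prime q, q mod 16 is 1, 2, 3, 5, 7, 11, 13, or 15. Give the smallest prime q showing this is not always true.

q = 41

The first 12 eligible values, up to q = 37, all satisfy the conclusion.
q = 41: 41 mod 16 = 9 — not in {1, 2, 3, 5, 7, 11, 13, 15}.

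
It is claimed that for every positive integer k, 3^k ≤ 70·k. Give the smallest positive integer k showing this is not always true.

k = 6

We need the least positive integer k for which 3^k > 70·k.
k = 1: 3^k = 3 and 70·k = 70, so 3 ≤ 70.
k = 2: 3^k = 9 and 70·k = 140, so 9 ≤ 140.
k = 3: 3^k = 27 and 70·k = 210, so 27 ≤ 210.
k = 4: 3^k = 81 and 70·k = 280, so 81 ≤ 280.
k = 5: 3^k = 243 and 70·k = 350, so 243 ≤ 350.
k = 6: 3^k = 729 and 70·k = 420, so 729 > 420.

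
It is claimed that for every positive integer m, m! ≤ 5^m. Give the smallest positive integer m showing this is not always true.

Check each positive integer m in order until m! > 5^m.
For m = 1, 2, 3, 4, …, 9, 10, 11 the conclusion holds.
m = 12: m! = 479001600 and 5^m = 244140625, so 479001600 > 244140625.
Hence m = 12 is a counterexample.

m = 12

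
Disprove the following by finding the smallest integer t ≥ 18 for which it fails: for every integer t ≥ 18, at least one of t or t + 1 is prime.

Check each integer t ≥ 18 in order until t, t + 1 are both composite.
t = 18: 19 is prime.
t = 19: 19 is prime.
t = 20: 20 = 2 × 10; 21 = 3 × 7 — both composite.
Thus t = 20 disproves the claim, and no smaller t works.

t = 20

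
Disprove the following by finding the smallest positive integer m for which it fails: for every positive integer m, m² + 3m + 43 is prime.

m = 39

A counterexample is any positive integer m such that m² + 3m + 43 is not prime; we check each in order.
The first 38 eligible values, up to m = 38, all satisfy the conclusion.
m = 39: m² + 3m + 43 = 1681 = 41 × 41, composite.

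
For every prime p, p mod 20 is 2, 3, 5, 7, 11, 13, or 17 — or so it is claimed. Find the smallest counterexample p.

p = 19

p = 2: 2 mod 20 = 2.
p = 3: 3 mod 20 = 3.
p = 5: 5 mod 20 = 5.
p = 7: 7 mod 20 = 7.
p = 11: 11 mod 20 = 11.
p = 13: 13 mod 20 = 13.
p = 17: 17 mod 20 = 17.
p = 19: 19 mod 20 = 19 — not in {2, 3, 5, 7, 11, 13, 17}.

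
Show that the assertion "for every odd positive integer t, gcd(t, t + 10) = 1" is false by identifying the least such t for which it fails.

t = 5

t = 1: gcd(1, 11) = 1.
t = 3: gcd(3, 13) = 1.
t = 5: gcd(5, 15) = 5.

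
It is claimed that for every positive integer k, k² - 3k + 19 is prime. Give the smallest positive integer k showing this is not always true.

Check each positive integer k in order until k² - 3k + 19 is not prime.
For k = 1, 2, 3, 4, …, 15, 16, 17 the conclusion holds.
k = 18: k² - 3k + 19 = 289 = 17 × 17, composite.
Hence k = 18 is a counterexample.

k = 18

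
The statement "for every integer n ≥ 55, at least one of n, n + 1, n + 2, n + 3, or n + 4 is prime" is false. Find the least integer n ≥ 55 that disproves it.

Check each integer n ≥ 55 in order until n, n + 1, n + 2, n + 3, n + 4 are all composite.
The first 7 eligible values, up to n = 61, all satisfy the conclusion.
n = 62: 62 = 2 × 31; 63 = 3 × 21; 64 = 2 × 32; 65 = 5 × 13; 66 = 2 × 33 — all composite.
So n = 62 is the smallest counterexample.

n = 62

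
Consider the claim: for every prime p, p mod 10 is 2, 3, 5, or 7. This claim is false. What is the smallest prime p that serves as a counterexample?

p = 11

A counterexample is any prime p such that the claim fails; we check each in order.
For p = 2, 3, 5, 7 the conclusion holds.
p = 11: 11 mod 10 = 1 — not in {2, 3, 5, 7}.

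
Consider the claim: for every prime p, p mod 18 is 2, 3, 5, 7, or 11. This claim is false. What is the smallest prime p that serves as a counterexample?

p = 13

We need the least prime p for which the claim fails.
p = 2: 2 mod 18 = 2.
p = 3: 3 mod 18 = 3.
p = 5: 5 mod 18 = 5.
p = 7: 7 mod 18 = 7.
p = 11: 11 mod 18 = 11.
p = 13: 13 mod 18 = 13 — not in {2, 3, 5, 7, 11}.
So p = 13 is the smallest counterexample.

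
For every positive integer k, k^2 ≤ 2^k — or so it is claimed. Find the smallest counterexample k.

k = 3

For k = 1, 2 the conclusion holds.
k = 3: k^2 = 9 and 2^k = 8, so 9 > 8.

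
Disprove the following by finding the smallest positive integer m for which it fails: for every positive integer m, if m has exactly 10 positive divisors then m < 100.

We need the least positive integer m for which m has exactly 10 positive divisors but the claim fails.
m = 48: τ(48) = 10; 48 < 100.
m = 80: τ(80) = 10; 80 < 100.
m = 112: τ(112) = 10; 112 ≥ 100.

m = 112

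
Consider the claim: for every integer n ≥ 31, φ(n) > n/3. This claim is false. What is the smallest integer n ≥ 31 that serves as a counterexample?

A counterexample is any integer n ≥ 31 such that the claim fails; we check each in order.
The first 5 eligible values, up to n = 35, all satisfy the conclusion.
n = 36: φ(36) = 12 and 36/3 = 12, so φ(36) ≤ 36/3.
Thus n = 36 disproves the claim, and no smaller n works.

n = 36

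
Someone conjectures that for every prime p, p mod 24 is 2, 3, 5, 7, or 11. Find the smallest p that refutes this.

p = 13

We need the least prime p for which the claim fails.
p = 2: 2 mod 24 = 2.
p = 3: 3 mod 24 = 3.
p = 5: 5 mod 24 = 5.
p = 7: 7 mod 24 = 7.
p = 11: 11 mod 24 = 11.
p = 13: 13 mod 24 = 13 — not in {2, 3, 5, 7, 11}.
So p = 13 is the smallest counterexample.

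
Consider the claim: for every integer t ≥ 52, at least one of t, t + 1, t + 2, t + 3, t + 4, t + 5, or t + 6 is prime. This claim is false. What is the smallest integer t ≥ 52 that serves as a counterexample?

t = 90

A counterexample is any integer t ≥ 52 such that t, t + 1, t + 2, t + 3, t + 4, t + 5, t + 6 are all composite; we check each in order.
The first 38 eligible values, up to t = 89, all satisfy the conclusion.
t = 90: 90 = 2 × 45; 91 = 7 × 13; 92 = 2 × 46; 93 = 3 × 31; 94 = 2 × 47; 95 = 5 × 19; 96 = 2 × 48 — all composite.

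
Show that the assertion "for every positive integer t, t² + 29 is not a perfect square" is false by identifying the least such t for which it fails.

For t = 1, 2, 3, 4, …, 11, 12, 13 the conclusion holds.
t = 14: 14² + 29 = 225 = 15², a perfect square.

t = 14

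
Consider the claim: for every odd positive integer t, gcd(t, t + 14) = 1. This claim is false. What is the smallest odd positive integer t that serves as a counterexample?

t = 7

t = 1: gcd(1, 15) = 1.
t = 3: gcd(3, 17) = 1.
t = 5: gcd(5, 19) = 1.
t = 7: gcd(7, 21) = 7.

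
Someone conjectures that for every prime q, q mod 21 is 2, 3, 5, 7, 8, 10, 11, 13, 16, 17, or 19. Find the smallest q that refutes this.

The first 12 eligible values, up to q = 37, all satisfy the conclusion.
q = 41: 41 mod 21 = 20 — not in {2, 3, 5, 7, 8, 10, 11, 13, 16, 17, 19}.

q = 41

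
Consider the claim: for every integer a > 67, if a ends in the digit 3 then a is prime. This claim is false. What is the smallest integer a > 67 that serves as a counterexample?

For a = 73, 83 the conclusion holds.
a = 93: 93 ends in 3; 93 = 3 × 31, composite.

a = 93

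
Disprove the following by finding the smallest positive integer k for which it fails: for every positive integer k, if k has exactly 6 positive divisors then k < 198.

k = 207

For k = 12, 18, 20, 28, …, 172, 175, 188 the conclusion holds.
k = 207: τ(207) = 6; 207 ≥ 198.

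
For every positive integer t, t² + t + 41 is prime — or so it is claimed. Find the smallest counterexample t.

For t = 1, 2, 3, 4, …, 37, 38, 39 the conclusion holds.
t = 40: t² + t + 41 = 1681 = 41 × 41, composite.

t = 40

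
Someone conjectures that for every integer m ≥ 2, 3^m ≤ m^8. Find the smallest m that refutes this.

m = 23

Check each integer m ≥ 2 in order until 3^m > m^8.
For m = 2, 3, 4, 5, …, 20, 21, 22 the conclusion holds.
m = 23: 3^m = 94143178827 and m^8 = 78310985281, so 94143178827 > 78310985281.
Thus m = 23 disproves the claim, and no smaller m works.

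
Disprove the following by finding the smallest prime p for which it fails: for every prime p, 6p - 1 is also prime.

Check each prime p in order until 6p - 1 is not prime.
p = 2: 6p - 1 = 11, prime.
p = 3: 6p - 1 = 17, prime.
p = 5: 6p - 1 = 29, prime.
p = 7: 6p - 1 = 41, prime.
p = 11: 6p - 1 = 65 = 5 × 13, not prime.

p = 11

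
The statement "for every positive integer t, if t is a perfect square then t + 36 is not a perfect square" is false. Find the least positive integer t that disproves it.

t = 64

We need the least positive integer t for which t is a perfect square but t + 36 is a perfect square.
For t = 1, 4, 9, 16, 25, 36, 49 the conclusion holds.
t = 64: 64 = 8² and 64 + 36 = 100 = 10².
So t = 64 is the smallest counterexample.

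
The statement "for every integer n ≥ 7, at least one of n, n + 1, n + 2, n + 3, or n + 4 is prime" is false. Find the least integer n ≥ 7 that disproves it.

n = 24

For n = 7, 8, 9, 10, …, 21, 22, 23 the conclusion holds.
n = 24: 24 = 2 × 12; 25 = 5 × 5; 26 = 2 × 13; 27 = 3 × 9; 28 = 2 × 14 — all composite.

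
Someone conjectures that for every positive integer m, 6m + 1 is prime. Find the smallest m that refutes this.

m = 4

A counterexample is any positive integer m such that 6m + 1 is not prime; we check each in order.
For m = 1, 2, 3 the conclusion holds.
m = 4: 6m + 1 = 25 = 5 × 5, composite.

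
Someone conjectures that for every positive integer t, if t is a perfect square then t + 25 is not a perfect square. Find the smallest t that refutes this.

We need the least positive integer t for which t is a perfect square but t + 25 is a perfect square.
The first 11 eligible values, up to t = 121, all satisfy the conclusion.
t = 144: 144 = 12² and 144 + 25 = 169 = 13².

t = 144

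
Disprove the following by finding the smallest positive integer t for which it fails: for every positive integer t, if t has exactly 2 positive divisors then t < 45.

The first 14 eligible values, up to t = 43, all satisfy the conclusion.
t = 47: τ(47) = 2; 47 ≥ 45.

t = 47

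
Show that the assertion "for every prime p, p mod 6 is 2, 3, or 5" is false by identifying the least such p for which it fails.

A counterexample is any prime p such that the claim fails; we check each in order.
For p = 2, 3, 5 the conclusion holds.
p = 7: 7 mod 6 = 1 — not in {2, 3, 5}.

p = 7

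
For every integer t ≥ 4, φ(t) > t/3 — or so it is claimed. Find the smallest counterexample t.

t = 6

Check each integer t ≥ 4 in order until the claim fails.
For t = 4, 5 the conclusion holds.
t = 6: φ(6) = 2 and 6/3 = 2, so φ(6) ≤ 6/3.
So t = 6 is the smallest counterexample.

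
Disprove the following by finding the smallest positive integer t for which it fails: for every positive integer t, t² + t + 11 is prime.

t = 10

A counterexample is any positive integer t such that t² + t + 11 is not prime; we check each in order.
For t = 1, 2, 3, 4, 5, 6, 7, 8, 9 the conclusion holds.
t = 10: t² + t + 11 = 121 = 11 × 11, composite.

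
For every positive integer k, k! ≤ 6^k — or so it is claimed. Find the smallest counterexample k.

We need the least positive integer k for which k! > 6^k.
For k = 1, 2, 3, 4, …, 11, 12, 13 the conclusion holds.
k = 14: k! = 87178291200 and 6^k = 78364164096, so 87178291200 > 78364164096.

k = 14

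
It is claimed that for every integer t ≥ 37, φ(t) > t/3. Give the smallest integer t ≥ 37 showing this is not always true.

We need the least integer t ≥ 37 for which the claim fails.
The first 5 eligible values, up to t = 41, all satisfy the conclusion.
t = 42: φ(42) = 12 and 42/3 = 14, so φ(42) ≤ 42/3.

t = 42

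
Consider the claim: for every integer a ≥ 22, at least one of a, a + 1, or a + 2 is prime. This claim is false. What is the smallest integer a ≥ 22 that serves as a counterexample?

For a = 22, 23 the conclusion holds.
a = 24: 24 = 2 × 12; 25 = 5 × 5; 26 = 2 × 13 — all composite.
So a = 24 is the smallest counterexample.

a = 24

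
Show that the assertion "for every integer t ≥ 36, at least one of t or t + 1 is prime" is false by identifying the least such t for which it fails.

Check each integer t ≥ 36 in order until t, t + 1 are both composite.
t = 36: 37 is prime.
t = 37: 37 is prime.
t = 38: 38 = 2 × 19; 39 = 3 × 13 — both composite.

t = 38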